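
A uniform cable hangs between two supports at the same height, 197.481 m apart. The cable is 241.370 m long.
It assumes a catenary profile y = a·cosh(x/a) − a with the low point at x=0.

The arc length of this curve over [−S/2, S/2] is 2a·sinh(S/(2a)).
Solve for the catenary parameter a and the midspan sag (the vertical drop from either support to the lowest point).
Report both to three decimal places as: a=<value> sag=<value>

seed: a₀ = √(S³/(24(L−S))) = √(197.481³/(24·43.889)) = 85.507560
iter 1: u=1.154758  f(a)=+3.021e+00  f'(a)=-1.170e+00  a ← 85.507560 − (+3.021e+00/-1.170e+00) = 88.089229
iter 2: u=1.120915  f(a)=+1.422e-01  f'(a)=-1.062e+00  a ← 88.089229 − (+1.422e-01/-1.062e+00) = 88.223099
iter 3: u=1.119214  f(a)=+3.496e-04  f'(a)=-1.057e+00  a ← 88.223099 − (+3.496e-04/-1.057e+00) = 88.223430
iter 4: u=1.119209  f(a)=+2.125e-09  f'(a)=-1.057e+00  a ← 88.223430 − (+2.125e-09/-1.057e+00) = 88.223430
iter 5: u=1.119209  f(a)=-2.842e-14  f'(a)=-1.057e+00  a ← 88.223430 − (-2.842e-14/-1.057e+00) = 88.223430
converged: |Δa| < 1e-12 after 5 iterations
sag = a·(cosh(S/(2a)) − 1) = 88.223430·(cosh(1.119209) − 1) = 61.269857
T_max/T_min = cosh(S/(2a)) = 1.694485

a=88.223 sag=61.270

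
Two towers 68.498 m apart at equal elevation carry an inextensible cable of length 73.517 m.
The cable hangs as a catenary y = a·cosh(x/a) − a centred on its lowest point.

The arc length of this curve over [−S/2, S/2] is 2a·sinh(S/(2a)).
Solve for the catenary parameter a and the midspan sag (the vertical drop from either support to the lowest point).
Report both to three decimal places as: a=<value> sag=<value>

a=52.212 sag=11.642

seed: a₀ = √(S³/(24(L−S))) = √(68.498³/(24·5.019)) = 51.653841
iter 1: u=0.663048  f(a)=+1.115e-01  f'(a)=-2.030e-01  a ← 51.653841 − (+1.115e-01/-2.030e-01) = 52.203013
iter 2: u=0.656073  f(a)=+1.803e-03  f'(a)=-1.965e-01  a ← 52.203013 − (+1.803e-03/-1.965e-01) = 52.212188
iter 3: u=0.655958  f(a)=+4.887e-07  f'(a)=-1.964e-01  a ← 52.212188 − (+4.887e-07/-1.964e-01) = 52.212191
iter 4: u=0.655958  f(a)=+4.263e-14  f'(a)=-1.964e-01  a ← 52.212191 − (+4.263e-14/-1.964e-01) = 52.212191
converged: |Δa| < 1e-12 after 4 iterations
sag = a·(cosh(S/(2a)) − 1) = 52.212191·(cosh(0.655958) − 1) = 11.641550
T_max/T_min = cosh(S/(2a)) = 1.222966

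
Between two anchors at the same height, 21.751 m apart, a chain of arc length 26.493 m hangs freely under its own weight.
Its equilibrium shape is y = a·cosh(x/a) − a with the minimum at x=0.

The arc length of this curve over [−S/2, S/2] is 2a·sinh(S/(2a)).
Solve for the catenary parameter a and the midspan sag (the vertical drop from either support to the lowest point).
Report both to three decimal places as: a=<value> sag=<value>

a=9.805 sag=6.675

seed: a₀ = √(S³/(24(L−S))) = √(21.751³/(24·4.742)) = 9.508947
iter 1: u=1.143712  f(a)=+3.200e-01  f'(a)=-1.134e+00  a ← 9.508947 − (+3.200e-01/-1.134e+00) = 9.791097
iter 2: u=1.110754  f(a)=+1.479e-02  f'(a)=-1.031e+00  a ← 9.791097 − (+1.479e-02/-1.031e+00) = 9.805441
iter 3: u=1.109129  f(a)=+3.502e-05  f'(a)=-1.027e+00  a ← 9.805441 − (+3.502e-05/-1.027e+00) = 9.805475
iter 4: u=1.109125  f(a)=+1.972e-10  f'(a)=-1.027e+00  a ← 9.805475 − (+1.972e-10/-1.027e+00) = 9.805475
iter 5: u=1.109125  f(a)=+0.000e+00  f'(a)=-1.027e+00  a ← 9.805475 − (+0.000e+00/-1.027e+00) = 9.805475
converged: |Δa| < 1e-12 after 5 iterations
sag = a·(cosh(S/(2a)) − 1) = 9.805475·(cosh(1.109125) − 1) = 6.675335
T_max/T_min = cosh(S/(2a)) = 1.680776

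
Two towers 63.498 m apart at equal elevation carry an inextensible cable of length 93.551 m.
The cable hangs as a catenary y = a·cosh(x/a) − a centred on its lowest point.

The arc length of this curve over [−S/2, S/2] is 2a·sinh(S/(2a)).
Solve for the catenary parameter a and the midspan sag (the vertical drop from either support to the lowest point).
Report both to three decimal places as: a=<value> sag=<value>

seed: a₀ = √(S³/(24(L−S))) = √(63.498³/(24·30.053)) = 18.840418
iter 1: u=1.685154  f(a)=+4.567e+00  f'(a)=-4.193e+00  a ← 18.840418 − (+4.567e+00/-4.193e+00) = 19.929669
iter 2: u=1.593052  f(a)=+4.260e-01  f'(a)=-3.444e+00  a ← 19.929669 − (+4.260e-01/-3.444e+00) = 20.053365
iter 3: u=1.583226  f(a)=+4.549e-03  f'(a)=-3.371e+00  a ← 20.053365 − (+4.549e-03/-3.371e+00) = 20.054715
iter 4: u=1.583119  f(a)=+5.309e-07  f'(a)=-3.370e+00  a ← 20.054715 − (+5.309e-07/-3.370e+00) = 20.054715
iter 5: u=1.583119  f(a)=-1.421e-14  f'(a)=-3.370e+00  a ← 20.054715 − (-1.421e-14/-3.370e+00) = 20.054715
converged: |Δa| < 1e-12 after 5 iterations
sag = a·(cosh(S/(2a)) − 1) = 20.054715·(cosh(1.583119) − 1) = 30.838693
T_max/T_min = cosh(S/(2a)) = 2.537728

a=20.055 sag=30.839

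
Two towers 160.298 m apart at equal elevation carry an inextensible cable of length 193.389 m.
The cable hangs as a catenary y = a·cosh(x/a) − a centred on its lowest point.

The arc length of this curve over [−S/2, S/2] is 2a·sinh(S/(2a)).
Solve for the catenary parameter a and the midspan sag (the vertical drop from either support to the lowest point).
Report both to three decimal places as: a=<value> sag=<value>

a=74.148 sag=47.703

seed: a₀ = √(S³/(24(L−S))) = √(160.298³/(24·33.091)) = 72.016430
iter 1: u=1.112927  f(a)=+2.111e+00  f'(a)=-1.038e+00  a ← 72.016430 − (+2.111e+00/-1.038e+00) = 74.050050
iter 2: u=1.082363  f(a)=+9.271e-02  f'(a)=-9.486e-01  a ← 74.050050 − (+9.271e-02/-9.486e-01) = 74.147786
iter 3: u=1.080936  f(a)=+1.971e-04  f'(a)=-9.446e-01  a ← 74.147786 − (+1.971e-04/-9.446e-01) = 74.147995
iter 4: u=1.080933  f(a)=+8.943e-10  f'(a)=-9.446e-01  a ← 74.147995 − (+8.943e-10/-9.446e-01) = 74.147995
iter 5: u=1.080933  f(a)=+0.000e+00  f'(a)=-9.446e-01  a ← 74.147995 − (+0.000e+00/-9.446e-01) = 74.147995
converged: |Δa| < 1e-12 after 5 iterations
sag = a·(cosh(S/(2a)) − 1) = 74.147995·(cosh(1.080933) − 1) = 47.703355
T_max/T_min = cosh(S/(2a)) = 1.643353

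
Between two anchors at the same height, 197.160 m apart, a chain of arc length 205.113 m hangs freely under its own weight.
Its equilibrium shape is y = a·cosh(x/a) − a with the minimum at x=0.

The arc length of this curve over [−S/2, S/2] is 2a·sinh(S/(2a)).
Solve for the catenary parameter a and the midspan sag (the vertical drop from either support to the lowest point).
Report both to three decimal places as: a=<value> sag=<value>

seed: a₀ = √(S³/(24(L−S))) = √(197.160³/(24·7.953)) = 200.381260
iter 1: u=0.491962  f(a)=+9.680e-02  f'(a)=-8.132e-02  a ← 200.381260 − (+9.680e-02/-8.132e-02) = 201.571650
iter 2: u=0.489057  f(a)=+8.694e-04  f'(a)=-7.986e-02  a ← 201.571650 − (+8.694e-04/-7.986e-02) = 201.582536
iter 3: u=0.489030  f(a)=+7.153e-08  f'(a)=-7.985e-02  a ← 201.582536 − (+7.153e-08/-7.985e-02) = 201.582537
iter 4: u=0.489030  f(a)=+0.000e+00  f'(a)=-7.985e-02  a ← 201.582537 − (+0.000e+00/-7.985e-02) = 201.582537
converged: |Δa| < 1e-12 after 4 iterations
sag = a·(cosh(S/(2a)) − 1) = 201.582537·(cosh(0.489030) − 1) = 24.588537
T_max/T_min = cosh(S/(2a)) = 1.121978

a=201.583 sag=24.589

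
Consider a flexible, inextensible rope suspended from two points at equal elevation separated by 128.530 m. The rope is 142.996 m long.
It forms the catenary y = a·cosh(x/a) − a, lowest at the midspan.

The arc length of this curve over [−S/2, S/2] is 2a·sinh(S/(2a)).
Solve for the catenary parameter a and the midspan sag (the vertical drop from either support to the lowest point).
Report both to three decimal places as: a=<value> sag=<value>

a=79.491 sag=27.424

seed: a₀ = √(S³/(24(L−S))) = √(128.530³/(24·14.466)) = 78.203630
iter 1: u=0.821765  f(a)=+4.964e-01  f'(a)=-3.956e-01  a ← 78.203630 − (+4.964e-01/-3.956e-01) = 79.458514
iter 2: u=0.808787  f(a)=+1.220e-02  f'(a)=-3.763e-01  a ← 79.458514 − (+1.220e-02/-3.763e-01) = 79.490933
iter 3: u=0.808457  f(a)=+7.781e-06  f'(a)=-3.758e-01  a ← 79.490933 − (+7.781e-06/-3.758e-01) = 79.490954
iter 4: u=0.808457  f(a)=+3.183e-12  f'(a)=-3.758e-01  a ← 79.490954 − (+3.183e-12/-3.758e-01) = 79.490954
converged: |Δa| < 1e-12 after 4 iterations
sag = a·(cosh(S/(2a)) − 1) = 79.490954·(cosh(0.808457) − 1) = 27.423852
T_max/T_min = cosh(S/(2a)) = 1.344993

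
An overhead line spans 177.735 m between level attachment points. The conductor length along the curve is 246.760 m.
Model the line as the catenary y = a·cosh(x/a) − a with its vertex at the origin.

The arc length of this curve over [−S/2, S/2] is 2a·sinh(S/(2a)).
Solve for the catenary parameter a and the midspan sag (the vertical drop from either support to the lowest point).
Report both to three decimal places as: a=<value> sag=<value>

a=61.345 sag=76.444

seed: a₀ = √(S³/(24(L−S))) = √(177.735³/(24·69.025)) = 58.217106
iter 1: u=1.526484  f(a)=+8.503e+00  f'(a)=-2.972e+00  a ← 58.217106 − (+8.503e+00/-2.972e+00) = 61.078225
iter 2: u=1.454978  f(a)=+6.670e-01  f'(a)=-2.522e+00  a ← 61.078225 − (+6.670e-01/-2.522e+00) = 61.342670
iter 3: u=1.448706  f(a)=+4.877e-03  f'(a)=-2.486e+00  a ← 61.342670 − (+4.877e-03/-2.486e+00) = 61.344632
iter 4: u=1.448660  f(a)=+2.649e-07  f'(a)=-2.485e+00  a ← 61.344632 − (+2.649e-07/-2.485e+00) = 61.344633
iter 5: u=1.448660  f(a)=+0.000e+00  f'(a)=-2.485e+00  a ← 61.344633 − (+0.000e+00/-2.485e+00) = 61.344633
converged: |Δa| < 1e-12 after 5 iterations
sag = a·(cosh(S/(2a)) − 1) = 61.344633·(cosh(1.448660) − 1) = 76.444294
T_max/T_min = cosh(S/(2a)) = 2.246145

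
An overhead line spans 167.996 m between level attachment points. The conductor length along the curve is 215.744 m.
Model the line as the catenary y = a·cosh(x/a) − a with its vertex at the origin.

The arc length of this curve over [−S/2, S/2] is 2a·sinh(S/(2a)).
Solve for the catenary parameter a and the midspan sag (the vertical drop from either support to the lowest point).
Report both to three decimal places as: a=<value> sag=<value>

seed: a₀ = √(S³/(24(L−S))) = √(167.996³/(24·47.748)) = 64.322838
iter 1: u=1.305881  f(a)=+4.241e+00  f'(a)=-1.754e+00  a ← 64.322838 − (+4.241e+00/-1.754e+00) = 66.740871
iter 2: u=1.258569  f(a)=+2.508e-01  f'(a)=-1.552e+00  a ← 66.740871 − (+2.508e-01/-1.552e+00) = 66.902518
iter 3: u=1.255528  f(a)=+9.999e-04  f'(a)=-1.539e+00  a ← 66.902518 − (+9.999e-04/-1.539e+00) = 66.903167
iter 4: u=1.255516  f(a)=+1.603e-08  f'(a)=-1.539e+00  a ← 66.903167 − (+1.603e-08/-1.539e+00) = 66.903167
iter 5: u=1.255516  f(a)=+2.842e-14  f'(a)=-1.539e+00  a ← 66.903167 − (+2.842e-14/-1.539e+00) = 66.903167
converged: |Δa| < 1e-12 after 5 iterations
sag = a·(cosh(S/(2a)) − 1) = 66.903167·(cosh(1.255516) − 1) = 60.031470
T_max/T_min = cosh(S/(2a)) = 1.897289

a=66.903 sag=60.031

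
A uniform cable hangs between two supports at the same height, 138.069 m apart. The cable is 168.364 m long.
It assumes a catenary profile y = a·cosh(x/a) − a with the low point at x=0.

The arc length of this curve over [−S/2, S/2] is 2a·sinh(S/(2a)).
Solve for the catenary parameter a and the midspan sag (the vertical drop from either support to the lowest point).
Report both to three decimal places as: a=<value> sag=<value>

a=62.054 sag=42.528

seed: a₀ = √(S³/(24(L−S))) = √(138.069³/(24·30.295)) = 60.166281
iter 1: u=1.147395  f(a)=+2.058e+00  f'(a)=-1.146e+00  a ← 60.166281 − (+2.058e+00/-1.146e+00) = 61.961955
iter 2: u=1.114143  f(a)=+9.572e-02  f'(a)=-1.042e+00  a ← 61.961955 − (+9.572e-02/-1.042e+00) = 62.053848
iter 3: u=1.112493  f(a)=+2.295e-04  f'(a)=-1.037e+00  a ← 62.053848 − (+2.295e-04/-1.037e+00) = 62.054070
iter 4: u=1.112489  f(a)=+1.326e-09  f'(a)=-1.037e+00  a ← 62.054070 − (+1.326e-09/-1.037e+00) = 62.054070
iter 5: u=1.112489  f(a)=+2.842e-14  f'(a)=-1.037e+00  a ← 62.054070 − (+2.842e-14/-1.037e+00) = 62.054070
converged: |Δa| < 1e-12 after 5 iterations
sag = a·(cosh(S/(2a)) − 1) = 62.054070·(cosh(1.112489) − 1) = 42.527557
T_max/T_min = cosh(S/(2a)) = 1.685331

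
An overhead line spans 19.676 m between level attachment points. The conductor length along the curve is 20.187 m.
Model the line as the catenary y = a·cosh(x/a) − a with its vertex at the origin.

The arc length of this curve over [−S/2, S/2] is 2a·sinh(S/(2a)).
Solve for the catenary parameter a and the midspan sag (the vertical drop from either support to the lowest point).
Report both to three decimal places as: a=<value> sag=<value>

seed: a₀ = √(S³/(24(L−S))) = √(19.676³/(24·0.511)) = 24.922359
iter 1: u=0.394746  f(a)=+3.996e-03  f'(a)=-4.165e-02  a ← 24.922359 − (+3.996e-03/-4.165e-02) = 25.018304
iter 2: u=0.393232  f(a)=+2.319e-05  f'(a)=-4.117e-02  a ← 25.018304 − (+2.319e-05/-4.117e-02) = 25.018868
iter 3: u=0.393223  f(a)=+7.915e-10  f'(a)=-4.116e-02  a ← 25.018868 − (+7.915e-10/-4.116e-02) = 25.018868
iter 4: u=0.393223  f(a)=+3.553e-15  f'(a)=-4.116e-02  a ← 25.018868 − (+3.553e-15/-4.116e-02) = 25.018868
converged: |Δa| < 1e-12 after 4 iterations
sag = a·(cosh(S/(2a)) − 1) = 25.018868·(cosh(0.393223) − 1) = 1.959318
T_max/T_min = cosh(S/(2a)) = 1.078314

a=25.019 sag=1.959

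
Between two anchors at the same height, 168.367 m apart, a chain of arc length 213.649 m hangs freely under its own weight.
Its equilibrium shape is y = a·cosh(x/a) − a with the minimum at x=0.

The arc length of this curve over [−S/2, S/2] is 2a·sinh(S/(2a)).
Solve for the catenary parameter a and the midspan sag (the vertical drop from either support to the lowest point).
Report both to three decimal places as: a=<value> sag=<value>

seed: a₀ = √(S³/(24(L−S))) = √(168.367³/(24·45.282)) = 66.270010
iter 1: u=1.270311  f(a)=+3.797e+00  f'(a)=-1.600e+00  a ← 66.270010 − (+3.797e+00/-1.600e+00) = 68.642896
iter 2: u=1.226398  f(a)=+2.135e-01  f'(a)=-1.425e+00  a ← 68.642896 − (+2.135e-01/-1.425e+00) = 68.792714
iter 3: u=1.223727  f(a)=+7.637e-04  f'(a)=-1.415e+00  a ← 68.792714 − (+7.637e-04/-1.415e+00) = 68.793253
iter 4: u=1.223717  f(a)=+9.850e-09  f'(a)=-1.415e+00  a ← 68.793253 − (+9.850e-09/-1.415e+00) = 68.793253
iter 5: u=1.223717  f(a)=+2.842e-14  f'(a)=-1.415e+00  a ← 68.793253 − (+2.842e-14/-1.415e+00) = 68.793253
converged: |Δa| < 1e-12 after 5 iterations
sag = a·(cosh(S/(2a)) − 1) = 68.793253·(cosh(1.223717) − 1) = 58.265731
T_max/T_min = cosh(S/(2a)) = 1.846969

a=68.793 sag=58.266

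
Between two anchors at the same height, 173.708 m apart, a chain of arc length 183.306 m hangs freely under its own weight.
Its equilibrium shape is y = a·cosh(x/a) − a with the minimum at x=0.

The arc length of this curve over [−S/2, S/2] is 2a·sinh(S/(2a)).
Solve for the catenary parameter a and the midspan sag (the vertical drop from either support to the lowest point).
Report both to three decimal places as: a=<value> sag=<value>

seed: a₀ = √(S³/(24(L−S))) = √(173.708³/(24·9.598)) = 150.845978
iter 1: u=0.575779  f(a)=+1.604e-01  f'(a)=-1.315e-01  a ← 150.845978 − (+1.604e-01/-1.315e-01) = 152.065209
iter 2: u=0.571163  f(a)=+1.965e-03  f'(a)=-1.283e-01  a ← 152.065209 − (+1.965e-03/-1.283e-01) = 152.080523
iter 3: u=0.571105  f(a)=+3.032e-07  f'(a)=-1.283e-01  a ← 152.080523 − (+3.032e-07/-1.283e-01) = 152.080525
iter 4: u=0.571105  f(a)=+2.842e-14  f'(a)=-1.283e-01  a ← 152.080525 − (+2.842e-14/-1.283e-01) = 152.080525
converged: |Δa| < 1e-12 after 4 iterations
sag = a·(cosh(S/(2a)) − 1) = 152.080525·(cosh(0.571105) − 1) = 25.482868
T_max/T_min = cosh(S/(2a)) = 1.167562

a=152.081 sag=25.483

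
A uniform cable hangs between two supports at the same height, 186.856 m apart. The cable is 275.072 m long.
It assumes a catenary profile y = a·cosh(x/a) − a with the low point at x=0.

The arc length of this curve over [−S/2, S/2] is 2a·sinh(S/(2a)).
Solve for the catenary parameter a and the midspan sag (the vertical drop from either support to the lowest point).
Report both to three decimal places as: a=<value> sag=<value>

a=59.081 sag=90.608

seed: a₀ = √(S³/(24(L−S))) = √(186.856³/(24·88.216)) = 55.511284
iter 1: u=1.683045  f(a)=+1.337e+01  f'(a)=-4.175e+00  a ← 55.511284 − (+1.337e+01/-4.175e+00) = 58.714181
iter 2: u=1.591234  f(a)=+1.245e+00  f'(a)=-3.431e+00  a ← 58.714181 − (+1.245e+00/-3.431e+00) = 59.076959
iter 3: u=1.581463  f(a)=+1.323e-02  f'(a)=-3.358e+00  a ← 59.076959 − (+1.323e-02/-3.358e+00) = 59.080897
iter 4: u=1.581357  f(a)=+1.529e-06  f'(a)=-3.357e+00  a ← 59.080897 − (+1.529e-06/-3.357e+00) = 59.080898
iter 5: u=1.581357  f(a)=+1.137e-13  f'(a)=-3.357e+00  a ← 59.080898 − (+1.137e-13/-3.357e+00) = 59.080898
converged: |Δa| < 1e-12 after 5 iterations
sag = a·(cosh(S/(2a)) − 1) = 59.080898·(cosh(1.581357) − 1) = 90.607792
T_max/T_min = cosh(S/(2a)) = 2.533622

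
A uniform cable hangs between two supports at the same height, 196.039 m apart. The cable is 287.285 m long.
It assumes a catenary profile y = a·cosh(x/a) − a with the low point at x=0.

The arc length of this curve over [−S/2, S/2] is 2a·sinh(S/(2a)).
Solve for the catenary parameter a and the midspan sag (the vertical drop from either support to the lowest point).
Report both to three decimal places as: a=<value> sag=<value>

a=62.378 sag=94.224

seed: a₀ = √(S³/(24(L−S))) = √(196.039³/(24·91.246)) = 58.654479
iter 1: u=1.671134  f(a)=+1.362e+01  f'(a)=-4.071e+00  a ← 58.654479 − (+1.362e+01/-4.071e+00) = 62.000182
iter 2: u=1.580955  f(a)=+1.252e+00  f'(a)=-3.354e+00  a ← 62.000182 − (+1.252e+00/-3.354e+00) = 62.373568
iter 3: u=1.571491  f(a)=+1.296e-02  f'(a)=-3.285e+00  a ← 62.373568 − (+1.296e-02/-3.285e+00) = 62.377511
iter 4: u=1.571392  f(a)=+1.418e-06  f'(a)=-3.285e+00  a ← 62.377511 − (+1.418e-06/-3.285e+00) = 62.377512
iter 5: u=1.571392  f(a)=-5.684e-14  f'(a)=-3.285e+00  a ← 62.377512 − (-5.684e-14/-3.285e+00) = 62.377512
converged: |Δa| < 1e-12 after 5 iterations
sag = a·(cosh(S/(2a)) − 1) = 62.377512·(cosh(1.571392) − 1) = 94.224282
T_max/T_min = cosh(S/(2a)) = 2.510549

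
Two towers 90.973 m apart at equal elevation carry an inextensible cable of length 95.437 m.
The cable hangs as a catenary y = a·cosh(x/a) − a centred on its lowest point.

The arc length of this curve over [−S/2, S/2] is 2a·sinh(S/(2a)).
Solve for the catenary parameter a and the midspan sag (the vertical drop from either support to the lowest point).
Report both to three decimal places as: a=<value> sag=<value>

a=84.440 sag=12.551

seed: a₀ = √(S³/(24(L−S))) = √(90.973³/(24·4.464)) = 83.830308
iter 1: u=0.542602  f(a)=+6.618e-02  f'(a)=-1.097e-01  a ← 83.830308 − (+6.618e-02/-1.097e-01) = 84.433724
iter 2: u=0.538724  f(a)=+7.213e-04  f'(a)=-1.073e-01  a ← 84.433724 − (+7.213e-04/-1.073e-01) = 84.440447
iter 3: u=0.538681  f(a)=+8.780e-08  f'(a)=-1.073e-01  a ← 84.440447 − (+8.780e-08/-1.073e-01) = 84.440448
iter 4: u=0.538681  f(a)=+1.421e-14  f'(a)=-1.073e-01  a ← 84.440448 − (+1.421e-14/-1.073e-01) = 84.440448
converged: |Δa| < 1e-12 after 4 iterations
sag = a·(cosh(S/(2a)) − 1) = 84.440448·(cosh(0.538681) − 1) = 12.550503
T_max/T_min = cosh(S/(2a)) = 1.148631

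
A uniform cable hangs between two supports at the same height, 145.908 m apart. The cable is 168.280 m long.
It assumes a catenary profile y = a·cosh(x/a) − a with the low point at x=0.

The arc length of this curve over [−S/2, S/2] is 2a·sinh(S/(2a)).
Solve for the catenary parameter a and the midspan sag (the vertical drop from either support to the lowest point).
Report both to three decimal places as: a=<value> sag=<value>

a=77.752 sag=36.812

seed: a₀ = √(S³/(24(L−S))) = √(145.908³/(24·22.372)) = 76.060755
iter 1: u=0.959154  f(a)=+1.052e+00  f'(a)=-6.442e-01  a ← 76.060755 − (+1.052e+00/-6.442e-01) = 77.693675
iter 2: u=0.938995  f(a)=+3.483e-02  f'(a)=-6.022e-01  a ← 77.693675 − (+3.483e-02/-6.022e-01) = 77.751514
iter 3: u=0.938297  f(a)=+4.108e-05  f'(a)=-6.008e-01  a ← 77.751514 − (+4.108e-05/-6.008e-01) = 77.751582
iter 4: u=0.938296  f(a)=+5.736e-11  f'(a)=-6.008e-01  a ← 77.751582 − (+5.736e-11/-6.008e-01) = 77.751582
iter 5: u=0.938296  f(a)=-2.842e-14  f'(a)=-6.008e-01  a ← 77.751582 − (-2.842e-14/-6.008e-01) = 77.751582
converged: |Δa| < 1e-12 after 5 iterations
sag = a·(cosh(S/(2a)) − 1) = 77.751582·(cosh(0.938296) − 1) = 36.812147
T_max/T_min = cosh(S/(2a)) = 1.473458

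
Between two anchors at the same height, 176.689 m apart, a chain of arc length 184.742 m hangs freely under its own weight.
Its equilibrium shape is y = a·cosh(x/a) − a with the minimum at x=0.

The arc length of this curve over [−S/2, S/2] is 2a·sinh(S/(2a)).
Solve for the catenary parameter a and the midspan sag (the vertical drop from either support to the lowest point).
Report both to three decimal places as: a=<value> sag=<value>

seed: a₀ = √(S³/(24(L−S))) = √(176.689³/(24·8.053)) = 168.938953
iter 1: u=0.522937  f(a)=+1.108e-01  f'(a)=-9.797e-02  a ← 168.938953 − (+1.108e-01/-9.797e-02) = 170.070228
iter 2: u=0.519459  f(a)=+1.123e-03  f'(a)=-9.599e-02  a ← 170.070228 − (+1.123e-03/-9.599e-02) = 170.081928
iter 3: u=0.519423  f(a)=+1.180e-07  f'(a)=-9.597e-02  a ← 170.081928 − (+1.180e-07/-9.597e-02) = 170.081929
iter 4: u=0.519423  f(a)=-5.684e-14  f'(a)=-9.597e-02  a ← 170.081929 − (-5.684e-14/-9.597e-02) = 170.081929
converged: |Δa| < 1e-12 after 4 iterations
sag = a·(cosh(S/(2a)) − 1) = 170.081929·(cosh(0.519423) − 1) = 23.464614
T_max/T_min = cosh(S/(2a)) = 1.137961

a=170.082 sag=23.465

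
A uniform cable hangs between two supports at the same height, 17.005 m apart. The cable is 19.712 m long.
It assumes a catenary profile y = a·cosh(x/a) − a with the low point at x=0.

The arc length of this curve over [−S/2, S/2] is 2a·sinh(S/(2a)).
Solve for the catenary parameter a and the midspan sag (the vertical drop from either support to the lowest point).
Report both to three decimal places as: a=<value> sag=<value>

seed: a₀ = √(S³/(24(L−S))) = √(17.005³/(24·2.707)) = 8.699919
iter 1: u=0.977308  f(a)=+1.323e-01  f'(a)=-6.838e-01  a ← 8.699919 − (+1.323e-01/-6.838e-01) = 8.893331
iter 2: u=0.956054  f(a)=+4.539e-03  f'(a)=-6.376e-01  a ← 8.893331 − (+4.539e-03/-6.376e-01) = 8.900450
iter 3: u=0.955289  f(a)=+5.767e-06  f'(a)=-6.360e-01  a ← 8.900450 − (+5.767e-06/-6.360e-01) = 8.900459
iter 4: u=0.955288  f(a)=+9.337e-12  f'(a)=-6.360e-01  a ← 8.900459 − (+9.337e-12/-6.360e-01) = 8.900459
iter 5: u=0.955288  f(a)=+0.000e+00  f'(a)=-6.360e-01  a ← 8.900459 − (+0.000e+00/-6.360e-01) = 8.900459
converged: |Δa| < 1e-12 after 5 iterations
sag = a·(cosh(S/(2a)) − 1) = 8.900459·(cosh(0.955288) − 1) = 4.379560
T_max/T_min = cosh(S/(2a)) = 1.492060

a=8.900 sag=4.380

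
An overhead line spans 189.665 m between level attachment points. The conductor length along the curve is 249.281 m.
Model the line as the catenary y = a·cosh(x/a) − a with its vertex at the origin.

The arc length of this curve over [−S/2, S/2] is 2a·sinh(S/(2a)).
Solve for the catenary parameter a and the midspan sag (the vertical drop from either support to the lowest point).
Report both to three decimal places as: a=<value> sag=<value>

seed: a₀ = √(S³/(24(L−S))) = √(189.665³/(24·59.616)) = 69.054782
iter 1: u=1.373294  f(a)=+5.881e+00  f'(a)=-2.075e+00  a ← 69.054782 − (+5.881e+00/-2.075e+00) = 71.888912
iter 2: u=1.319153  f(a)=+3.814e-01  f'(a)=-1.814e+00  a ← 71.888912 − (+3.814e-01/-1.814e+00) = 72.099201
iter 3: u=1.315306  f(a)=+1.851e-03  f'(a)=-1.796e+00  a ← 72.099201 − (+1.851e-03/-1.796e+00) = 72.100231
iter 4: u=1.315287  f(a)=+4.403e-08  f'(a)=-1.796e+00  a ← 72.100231 − (+4.403e-08/-1.796e+00) = 72.100231
iter 5: u=1.315287  f(a)=+2.842e-14  f'(a)=-1.796e+00  a ← 72.100231 − (+2.842e-14/-1.796e+00) = 72.100231
converged: |Δa| < 1e-12 after 5 iterations
sag = a·(cosh(S/(2a)) − 1) = 72.100231·(cosh(1.315287) − 1) = 71.891774
T_max/T_min = cosh(S/(2a)) = 1.997109

a=72.100 sag=71.892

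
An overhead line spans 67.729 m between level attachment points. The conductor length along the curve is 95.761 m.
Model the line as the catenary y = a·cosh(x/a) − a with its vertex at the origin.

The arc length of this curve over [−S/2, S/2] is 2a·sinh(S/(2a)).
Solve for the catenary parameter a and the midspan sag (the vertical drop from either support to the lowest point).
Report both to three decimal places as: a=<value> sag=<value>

a=22.714 sag=30.281

seed: a₀ = √(S³/(24(L−S))) = √(67.729³/(24·28.032)) = 21.489649
iter 1: u=1.575852  f(a)=+3.694e+00  f'(a)=-3.317e+00  a ← 21.489649 − (+3.694e+00/-3.317e+00) = 22.603229
iter 2: u=1.498215  f(a)=+3.065e-01  f'(a)=-2.787e+00  a ← 22.603229 − (+3.065e-01/-2.787e+00) = 22.713202
iter 3: u=1.490961  f(a)=+2.533e-03  f'(a)=-2.741e+00  a ← 22.713202 − (+2.533e-03/-2.741e+00) = 22.714126
iter 4: u=1.490900  f(a)=+1.762e-07  f'(a)=-2.741e+00  a ← 22.714126 − (+1.762e-07/-2.741e+00) = 22.714126
iter 5: u=1.490900  f(a)=-2.842e-14  f'(a)=-2.741e+00  a ← 22.714126 − (-2.842e-14/-2.741e+00) = 22.714126
converged: |Δa| < 1e-12 after 5 iterations
sag = a·(cosh(S/(2a)) − 1) = 22.714126·(cosh(1.490900) − 1) = 30.280909
T_max/T_min = cosh(S/(2a)) = 2.333131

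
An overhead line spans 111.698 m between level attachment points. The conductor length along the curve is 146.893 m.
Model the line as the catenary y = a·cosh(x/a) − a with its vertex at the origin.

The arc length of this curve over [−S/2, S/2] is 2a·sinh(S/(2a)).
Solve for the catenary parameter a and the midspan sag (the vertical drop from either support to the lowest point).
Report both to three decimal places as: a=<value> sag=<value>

a=42.414 sag=42.400

seed: a₀ = √(S³/(24(L−S))) = √(111.698³/(24·35.195)) = 40.618323
iter 1: u=1.374971  f(a)=+3.481e+00  f'(a)=-2.083e+00  a ← 40.618323 − (+3.481e+00/-2.083e+00) = 42.288897
iter 2: u=1.320654  f(a)=+2.263e-01  f'(a)=-1.821e+00  a ← 42.288897 − (+2.263e-01/-1.821e+00) = 42.413166
iter 3: u=1.316785  f(a)=+1.103e-03  f'(a)=-1.803e+00  a ← 42.413166 − (+1.103e-03/-1.803e+00) = 42.413778
iter 4: u=1.316766  f(a)=+2.650e-08  f'(a)=-1.803e+00  a ← 42.413778 − (+2.650e-08/-1.803e+00) = 42.413778
iter 5: u=1.316766  f(a)=+2.842e-14  f'(a)=-1.803e+00  a ← 42.413778 − (+2.842e-14/-1.803e+00) = 42.413778
converged: |Δa| < 1e-12 after 5 iterations
sag = a·(cosh(S/(2a)) − 1) = 42.413778·(cosh(1.316766) − 1) = 42.399646
T_max/T_min = cosh(S/(2a)) = 1.999667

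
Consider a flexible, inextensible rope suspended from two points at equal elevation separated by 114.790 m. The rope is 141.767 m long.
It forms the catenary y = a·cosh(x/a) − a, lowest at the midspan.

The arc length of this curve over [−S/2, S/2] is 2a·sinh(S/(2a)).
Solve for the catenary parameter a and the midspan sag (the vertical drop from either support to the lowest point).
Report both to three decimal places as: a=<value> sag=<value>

seed: a₀ = √(S³/(24(L−S))) = √(114.790³/(24·26.977)) = 48.334100
iter 1: u=1.187464  f(a)=+1.967e+00  f'(a)=-1.282e+00  a ← 48.334100 − (+1.967e+00/-1.282e+00) = 49.868722
iter 2: u=1.150922  f(a)=+9.757e-02  f'(a)=-1.158e+00  a ← 49.868722 − (+9.757e-02/-1.158e+00) = 49.953015
iter 3: u=1.148980  f(a)=+2.678e-04  f'(a)=-1.151e+00  a ← 49.953015 − (+2.678e-04/-1.151e+00) = 49.953248
iter 4: u=1.148974  f(a)=+2.029e-09  f'(a)=-1.151e+00  a ← 49.953248 − (+2.029e-09/-1.151e+00) = 49.953248
iter 5: u=1.148974  f(a)=-2.842e-14  f'(a)=-1.151e+00  a ← 49.953248 − (-2.842e-14/-1.151e+00) = 49.953248
converged: |Δa| < 1e-12 after 5 iterations
sag = a·(cosh(S/(2a)) − 1) = 49.953248·(cosh(1.148974) − 1) = 36.763518
T_max/T_min = cosh(S/(2a)) = 1.735959

a=49.953 sag=36.764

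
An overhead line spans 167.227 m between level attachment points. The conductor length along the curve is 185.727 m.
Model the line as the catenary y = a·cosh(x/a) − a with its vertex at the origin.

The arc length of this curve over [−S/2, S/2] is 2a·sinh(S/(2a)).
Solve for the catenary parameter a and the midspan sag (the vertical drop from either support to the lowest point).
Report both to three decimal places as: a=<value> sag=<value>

seed: a₀ = √(S³/(24(L−S))) = √(167.227³/(24·18.500)) = 102.628531
iter 1: u=0.814720  f(a)=+6.238e-01  f'(a)=-3.850e-01  a ← 102.628531 − (+6.238e-01/-3.850e-01) = 104.248618
iter 2: u=0.802059  f(a)=+1.508e-02  f'(a)=-3.666e-01  a ← 104.248618 − (+1.508e-02/-3.666e-01) = 104.289744
iter 3: u=0.801742  f(a)=+9.293e-06  f'(a)=-3.662e-01  a ← 104.289744 − (+9.293e-06/-3.662e-01) = 104.289769
iter 4: u=0.801742  f(a)=+3.553e-12  f'(a)=-3.662e-01  a ← 104.289769 − (+3.553e-12/-3.662e-01) = 104.289769
converged: |Δa| < 1e-12 after 4 iterations
sag = a·(cosh(S/(2a)) − 1) = 104.289769·(cosh(0.801742) − 1) = 35.352580
T_max/T_min = cosh(S/(2a)) = 1.338984

a=104.290 sag=35.353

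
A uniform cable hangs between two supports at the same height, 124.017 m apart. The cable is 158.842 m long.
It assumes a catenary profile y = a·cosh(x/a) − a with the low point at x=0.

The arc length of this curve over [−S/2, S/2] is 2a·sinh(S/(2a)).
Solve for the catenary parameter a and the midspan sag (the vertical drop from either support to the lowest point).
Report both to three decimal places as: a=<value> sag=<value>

a=49.666 sag=44.006

seed: a₀ = √(S³/(24(L−S))) = √(124.017³/(24·34.825)) = 47.771695
iter 1: u=1.298018  f(a)=+3.054e+00  f'(a)=-1.719e+00  a ← 47.771695 − (+3.054e+00/-1.719e+00) = 49.548572
iter 2: u=1.251469  f(a)=+1.787e-01  f'(a)=-1.523e+00  a ← 49.548572 − (+1.787e-01/-1.523e+00) = 49.665881
iter 3: u=1.248513  f(a)=+6.956e-04  f'(a)=-1.511e+00  a ← 49.665881 − (+6.956e-04/-1.511e+00) = 49.666341
iter 4: u=1.248501  f(a)=+1.063e-08  f'(a)=-1.511e+00  a ← 49.666341 − (+1.063e-08/-1.511e+00) = 49.666341
iter 5: u=1.248501  f(a)=+0.000e+00  f'(a)=-1.511e+00  a ← 49.666341 − (+0.000e+00/-1.511e+00) = 49.666341
converged: |Δa| < 1e-12 after 5 iterations
sag = a·(cosh(S/(2a)) − 1) = 49.666341·(cosh(1.248501) − 1) = 44.005643
T_max/T_min = cosh(S/(2a)) = 1.886025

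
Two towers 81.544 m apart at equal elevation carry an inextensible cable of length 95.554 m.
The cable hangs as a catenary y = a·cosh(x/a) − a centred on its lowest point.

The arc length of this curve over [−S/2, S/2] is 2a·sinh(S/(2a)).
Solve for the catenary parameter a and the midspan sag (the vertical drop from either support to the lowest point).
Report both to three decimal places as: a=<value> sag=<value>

a=41.154 sag=21.904

seed: a₀ = √(S³/(24(L−S))) = √(81.544³/(24·14.010)) = 40.157191
iter 1: u=1.015310  f(a)=+7.401e-01  f'(a)=-7.724e-01  a ← 40.157191 − (+7.401e-01/-7.724e-01) = 41.115382
iter 2: u=0.991648  f(a)=+2.732e-02  f'(a)=-7.163e-01  a ← 41.115382 − (+2.732e-02/-7.163e-01) = 41.153518
iter 3: u=0.990729  f(a)=+4.038e-05  f'(a)=-7.142e-01  a ← 41.153518 − (+4.038e-05/-7.142e-01) = 41.153575
iter 4: u=0.990728  f(a)=+8.848e-11  f'(a)=-7.142e-01  a ← 41.153575 − (+8.848e-11/-7.142e-01) = 41.153575
iter 5: u=0.990728  f(a)=+1.421e-14  f'(a)=-7.142e-01  a ← 41.153575 − (+1.421e-14/-7.142e-01) = 41.153575
converged: |Δa| < 1e-12 after 5 iterations
sag = a·(cosh(S/(2a)) − 1) = 41.153575·(cosh(0.990728) − 1) = 21.904006
T_max/T_min = cosh(S/(2a)) = 1.532250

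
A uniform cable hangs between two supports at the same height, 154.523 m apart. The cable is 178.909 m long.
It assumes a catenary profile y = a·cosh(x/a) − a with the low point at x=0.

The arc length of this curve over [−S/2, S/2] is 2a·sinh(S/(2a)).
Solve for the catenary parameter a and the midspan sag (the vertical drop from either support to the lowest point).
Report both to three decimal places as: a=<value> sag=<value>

a=81.214 sag=39.608

seed: a₀ = √(S³/(24(L−S))) = √(154.523³/(24·24.386)) = 79.398773
iter 1: u=0.973082  f(a)=+1.181e+00  f'(a)=-6.744e-01  a ← 79.398773 − (+1.181e+00/-6.744e-01) = 81.149749
iter 2: u=0.952086  f(a)=+4.019e-02  f'(a)=-6.292e-01  a ← 81.149749 − (+4.019e-02/-6.292e-01) = 81.213628
iter 3: u=0.951337  f(a)=+5.020e-05  f'(a)=-6.277e-01  a ← 81.213628 − (+5.020e-05/-6.277e-01) = 81.213708
iter 4: u=0.951336  f(a)=+7.847e-11  f'(a)=-6.277e-01  a ← 81.213708 − (+7.847e-11/-6.277e-01) = 81.213708
iter 5: u=0.951336  f(a)=+5.684e-14  f'(a)=-6.277e-01  a ← 81.213708 − (+5.684e-14/-6.277e-01) = 81.213708
converged: |Δa| < 1e-12 after 5 iterations
sag = a·(cosh(S/(2a)) − 1) = 81.213708·(cosh(0.951336) − 1) = 39.607540
T_max/T_min = cosh(S/(2a)) = 1.487695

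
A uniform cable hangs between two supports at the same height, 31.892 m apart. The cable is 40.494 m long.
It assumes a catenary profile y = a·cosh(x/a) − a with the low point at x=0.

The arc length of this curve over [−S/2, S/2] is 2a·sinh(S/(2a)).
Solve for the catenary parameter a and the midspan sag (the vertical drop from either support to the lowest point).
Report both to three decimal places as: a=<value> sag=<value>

a=13.013 sag=11.055

seed: a₀ = √(S³/(24(L−S))) = √(31.892³/(24·8.602)) = 12.534797
iter 1: u=1.272139  f(a)=+7.235e-01  f'(a)=-1.608e+00  a ← 12.534797 − (+7.235e-01/-1.608e+00) = 12.984764
iter 2: u=1.228055  f(a)=+4.078e-02  f'(a)=-1.431e+00  a ← 12.984764 − (+4.078e-02/-1.431e+00) = 13.013259
iter 3: u=1.225366  f(a)=+1.467e-04  f'(a)=-1.421e+00  a ← 13.013259 − (+1.467e-04/-1.421e+00) = 13.013362
iter 4: u=1.225356  f(a)=+1.914e-09  f'(a)=-1.421e+00  a ← 13.013362 − (+1.914e-09/-1.421e+00) = 13.013362
iter 5: u=1.225356  f(a)=+1.421e-14  f'(a)=-1.421e+00  a ← 13.013362 − (+1.421e-14/-1.421e+00) = 13.013362
converged: |Δa| < 1e-12 after 5 iterations
sag = a·(cosh(S/(2a)) − 1) = 13.013362·(cosh(1.225356) − 1) = 11.055053
T_max/T_min = cosh(S/(2a)) = 1.849516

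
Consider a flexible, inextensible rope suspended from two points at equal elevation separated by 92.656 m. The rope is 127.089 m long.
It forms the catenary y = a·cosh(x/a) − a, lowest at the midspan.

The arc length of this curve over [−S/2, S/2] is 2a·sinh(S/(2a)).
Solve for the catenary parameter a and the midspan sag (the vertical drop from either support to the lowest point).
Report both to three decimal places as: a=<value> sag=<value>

a=32.625 sag=38.805

seed: a₀ = √(S³/(24(L−S))) = √(92.656³/(24·34.433)) = 31.025391
iter 1: u=1.493229  f(a)=+4.049e+00  f'(a)=-2.756e+00  a ← 31.025391 − (+4.049e+00/-2.756e+00) = 32.494744
iter 2: u=1.425707  f(a)=+3.054e-01  f'(a)=-2.354e+00  a ← 32.494744 − (+3.054e-01/-2.354e+00) = 32.624472
iter 3: u=1.420038  f(a)=+2.051e-03  f'(a)=-2.323e+00  a ← 32.624472 − (+2.051e-03/-2.323e+00) = 32.625355
iter 4: u=1.420000  f(a)=+9.387e-08  f'(a)=-2.323e+00  a ← 32.625355 − (+9.387e-08/-2.323e+00) = 32.625355
iter 5: u=1.420000  f(a)=+2.842e-14  f'(a)=-2.323e+00  a ← 32.625355 − (+2.842e-14/-2.323e+00) = 32.625355
converged: |Δa| < 1e-12 after 5 iterations
sag = a·(cosh(S/(2a)) − 1) = 32.625355·(cosh(1.420000) − 1) = 38.805152
T_max/T_min = cosh(S/(2a)) = 2.189417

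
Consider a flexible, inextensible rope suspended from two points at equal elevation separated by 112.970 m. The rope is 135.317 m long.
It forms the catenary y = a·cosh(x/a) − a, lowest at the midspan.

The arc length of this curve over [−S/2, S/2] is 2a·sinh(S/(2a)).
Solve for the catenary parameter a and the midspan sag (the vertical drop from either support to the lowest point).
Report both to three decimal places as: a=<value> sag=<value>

seed: a₀ = √(S³/(24(L−S))) = √(112.970³/(24·22.347)) = 51.847695
iter 1: u=1.089441  f(a)=+1.364e+00  f'(a)=-9.688e-01  a ← 51.847695 − (+1.364e+00/-9.688e-01) = 53.255937
iter 2: u=1.060633  f(a)=+5.756e-02  f'(a)=-8.886e-01  a ← 53.255937 − (+5.756e-02/-8.886e-01) = 53.320712
iter 3: u=1.059344  f(a)=+1.124e-04  f'(a)=-8.851e-01  a ← 53.320712 − (+1.124e-04/-8.851e-01) = 53.320839
iter 4: u=1.059342  f(a)=+4.310e-10  f'(a)=-8.851e-01  a ← 53.320839 − (+4.310e-10/-8.851e-01) = 53.320839
iter 5: u=1.059342  f(a)=-2.842e-14  f'(a)=-8.851e-01  a ← 53.320839 − (-2.842e-14/-8.851e-01) = 53.320839
converged: |Δa| < 1e-12 after 5 iterations
sag = a·(cosh(S/(2a)) − 1) = 53.320839·(cosh(1.059342) − 1) = 32.823136
T_max/T_min = cosh(S/(2a)) = 1.615578

a=53.321 sag=32.823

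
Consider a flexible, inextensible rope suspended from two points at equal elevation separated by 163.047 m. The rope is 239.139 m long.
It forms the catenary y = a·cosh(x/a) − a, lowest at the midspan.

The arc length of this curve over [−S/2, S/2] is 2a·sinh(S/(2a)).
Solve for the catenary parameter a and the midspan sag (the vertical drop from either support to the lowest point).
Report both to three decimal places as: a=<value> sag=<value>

seed: a₀ = √(S³/(24(L−S))) = √(163.047³/(24·76.092)) = 48.718521
iter 1: u=1.673357  f(a)=+1.139e+01  f'(a)=-4.091e+00  a ← 48.718521 − (+1.139e+01/-4.091e+00) = 51.503443
iter 2: u=1.582875  f(a)=+1.050e+00  f'(a)=-3.368e+00  a ← 51.503443 − (+1.050e+00/-3.368e+00) = 51.815106
iter 3: u=1.573354  f(a)=+1.091e-02  f'(a)=-3.299e+00  a ← 51.815106 − (+1.091e-02/-3.299e+00) = 51.818415
iter 4: u=1.573253  f(a)=+1.207e-06  f'(a)=-3.298e+00  a ← 51.818415 − (+1.207e-06/-3.298e+00) = 51.818415
iter 5: u=1.573253  f(a)=+2.842e-14  f'(a)=-3.298e+00  a ← 51.818415 − (+2.842e-14/-3.298e+00) = 51.818415
converged: |Δa| < 1e-12 after 5 iterations
sag = a·(cosh(S/(2a)) − 1) = 51.818415·(cosh(1.573253) − 1) = 78.496639
T_max/T_min = cosh(S/(2a)) = 2.514841

a=51.818 sag=78.497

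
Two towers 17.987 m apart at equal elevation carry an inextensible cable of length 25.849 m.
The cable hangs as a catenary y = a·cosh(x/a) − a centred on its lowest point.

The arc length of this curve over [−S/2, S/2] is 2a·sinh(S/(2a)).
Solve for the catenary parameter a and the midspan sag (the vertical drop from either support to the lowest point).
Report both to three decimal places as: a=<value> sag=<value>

a=5.886 sag=8.316

seed: a₀ = √(S³/(24(L−S))) = √(17.987³/(24·7.862)) = 5.553490
iter 1: u=1.619432  f(a)=+1.098e+00  f'(a)=-3.647e+00  a ← 5.553490 − (+1.098e+00/-3.647e+00) = 5.854482
iter 2: u=1.536173  f(a)=+9.556e-02  f'(a)=-3.037e+00  a ← 5.854482 − (+9.556e-02/-3.037e+00) = 5.885944
iter 3: u=1.527962  f(a)=+8.767e-04  f'(a)=-2.982e+00  a ← 5.885944 − (+8.767e-04/-2.982e+00) = 5.886238
iter 4: u=1.527886  f(a)=+7.530e-08  f'(a)=-2.981e+00  a ← 5.886238 − (+7.530e-08/-2.981e+00) = 5.886238
iter 5: u=1.527886  f(a)=+3.553e-15  f'(a)=-2.981e+00  a ← 5.886238 − (+3.553e-15/-2.981e+00) = 5.886238
converged: |Δa| < 1e-12 after 5 iterations
sag = a·(cosh(S/(2a)) − 1) = 5.886238·(cosh(1.527886) − 1) = 8.315540
T_max/T_min = cosh(S/(2a)) = 2.412709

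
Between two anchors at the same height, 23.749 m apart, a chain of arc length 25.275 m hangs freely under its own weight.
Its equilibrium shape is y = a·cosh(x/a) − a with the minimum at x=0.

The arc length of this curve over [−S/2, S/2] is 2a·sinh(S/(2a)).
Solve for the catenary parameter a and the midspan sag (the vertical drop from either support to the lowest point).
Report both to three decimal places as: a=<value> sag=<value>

seed: a₀ = √(S³/(24(L−S))) = √(23.749³/(24·1.526)) = 19.124280
iter 1: u=0.620912  f(a)=+2.969e-02  f'(a)=-1.658e-01  a ← 19.124280 − (+2.969e-02/-1.658e-01) = 19.303309
iter 2: u=0.615154  f(a)=+4.220e-04  f'(a)=-1.611e-01  a ← 19.303309 − (+4.220e-04/-1.611e-01) = 19.305928
iter 3: u=0.615070  f(a)=+8.802e-08  f'(a)=-1.611e-01  a ← 19.305928 − (+8.802e-08/-1.611e-01) = 19.305929
iter 4: u=0.615070  f(a)=+7.105e-15  f'(a)=-1.611e-01  a ← 19.305929 − (+7.105e-15/-1.611e-01) = 19.305929
converged: |Δa| < 1e-12 after 4 iterations
sag = a·(cosh(S/(2a)) − 1) = 19.305929·(cosh(0.615070) − 1) = 3.768414
T_max/T_min = cosh(S/(2a)) = 1.195195

a=19.306 sag=3.768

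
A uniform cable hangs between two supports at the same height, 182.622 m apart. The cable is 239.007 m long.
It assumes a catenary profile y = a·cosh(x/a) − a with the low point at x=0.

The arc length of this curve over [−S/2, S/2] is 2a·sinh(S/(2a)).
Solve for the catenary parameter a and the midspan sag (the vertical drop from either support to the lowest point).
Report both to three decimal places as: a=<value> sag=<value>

seed: a₀ = √(S³/(24(L−S))) = √(182.622³/(24·56.385)) = 67.087596
iter 1: u=1.361071  f(a)=+5.459e+00  f'(a)=-2.014e+00  a ← 67.087596 − (+5.459e+00/-2.014e+00) = 69.798629
iter 2: u=1.308206  f(a)=+3.483e-01  f'(a)=-1.764e+00  a ← 69.798629 − (+3.483e-01/-1.764e+00) = 69.996091
iter 3: u=1.304516  f(a)=+1.632e-03  f'(a)=-1.748e+00  a ← 69.996091 − (+1.632e-03/-1.748e+00) = 69.997025
iter 4: u=1.304498  f(a)=+3.621e-08  f'(a)=-1.748e+00  a ← 69.997025 − (+3.621e-08/-1.748e+00) = 69.997025
iter 5: u=1.304498  f(a)=+2.842e-14  f'(a)=-1.748e+00  a ← 69.997025 − (+2.842e-14/-1.748e+00) = 69.997025
converged: |Δa| < 1e-12 after 5 iterations
sag = a·(cosh(S/(2a)) − 1) = 69.997025·(cosh(1.304498) − 1) = 68.497271
T_max/T_min = cosh(S/(2a)) = 1.978574

a=69.997 sag=68.497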